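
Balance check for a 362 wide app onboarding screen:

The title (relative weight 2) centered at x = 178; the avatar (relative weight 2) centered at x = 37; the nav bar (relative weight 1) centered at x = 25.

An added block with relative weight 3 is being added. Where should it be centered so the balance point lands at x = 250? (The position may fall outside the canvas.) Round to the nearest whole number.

x ≈ 515

New total weight: (2 + 2 + 1) + 3 = 8.
Along x: (455 + 3·x) / 8 = 250 (existing moment 2·178 + 2·37 + 1·25 = 455) ⇒ x = (2000 − 455) / 3 ≈ 515.00.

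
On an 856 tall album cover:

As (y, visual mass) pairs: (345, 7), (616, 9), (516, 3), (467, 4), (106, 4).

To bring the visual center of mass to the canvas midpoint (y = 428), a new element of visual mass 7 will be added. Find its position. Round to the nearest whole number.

y ≈ 393

With the new element, Σw becomes 7 + 9 + 3 + 4 + 4 + 7 = 34.
Along y: (11799 + 7·y) / 34 = 428 (existing moment 7·345 + 9·616 + 3·516 + 4·467 + 4·106 = 11799) ⇒ y = (14552 − 11799) / 7 ≈ 393.29.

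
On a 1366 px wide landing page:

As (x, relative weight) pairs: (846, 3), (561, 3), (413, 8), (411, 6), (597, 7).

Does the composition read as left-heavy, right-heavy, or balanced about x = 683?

left-heavy

Weights sum to 3 + 3 + 8 + 6 + 7 = 27.
x-moment: 3·846 + 3·561 + 8·413 + 6·411 + 7·597 = 14170; centroid 14170/27 ≈ 524.81.
524.8 lies left of the midline 683, so the layout is left-heavy.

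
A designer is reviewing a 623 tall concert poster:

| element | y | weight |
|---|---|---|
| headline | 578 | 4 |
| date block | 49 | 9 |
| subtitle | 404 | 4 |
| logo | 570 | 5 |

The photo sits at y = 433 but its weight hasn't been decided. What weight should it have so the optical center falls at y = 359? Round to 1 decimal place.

w ≈ 9.2

Known weights sum to 4 + 9 + 4 + 5 = 22; their moment is 4·578 + 9·49 + 4·404 + 5·570 = 7219.
Set Σw·y/Σw = 359: (7219 + 433w) = 359·(22 + w).
Rearranging, w·(433 − 359) = 359·22 − 7219 = 679, so w ≈ 679/74 = 9.18.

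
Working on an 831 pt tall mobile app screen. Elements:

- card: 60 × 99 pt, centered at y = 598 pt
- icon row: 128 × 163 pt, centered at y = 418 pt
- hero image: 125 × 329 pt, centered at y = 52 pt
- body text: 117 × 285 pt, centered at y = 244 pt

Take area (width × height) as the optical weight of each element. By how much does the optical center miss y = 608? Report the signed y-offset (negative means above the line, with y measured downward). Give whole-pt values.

≈ -385 pt

Taking area as weight: card 60·99 = 5940, icon row 128·163 = 20864, hero image 125·329 = 41125, body text 117·285 = 33345. Sum 101274.
y-moment: 5940·598 + 20864·418 + 41125·52 + 33345·244 = 22547952; centroid 22547952/101274 ≈ 222.64.
Against y = 608, that's 222.64 − 608 = -385.36.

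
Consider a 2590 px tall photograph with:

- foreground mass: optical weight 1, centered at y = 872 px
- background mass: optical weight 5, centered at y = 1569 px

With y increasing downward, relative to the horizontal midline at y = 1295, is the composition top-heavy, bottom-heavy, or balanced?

Σw = 1 + 5 = 6.
y: (1·872 + 5·1569) / 6 = 8717 / 6 ≈ 1452.83
1452.8 lies below (larger y than) the midline 1295, so the layout is bottom-heavy.

bottom-heavy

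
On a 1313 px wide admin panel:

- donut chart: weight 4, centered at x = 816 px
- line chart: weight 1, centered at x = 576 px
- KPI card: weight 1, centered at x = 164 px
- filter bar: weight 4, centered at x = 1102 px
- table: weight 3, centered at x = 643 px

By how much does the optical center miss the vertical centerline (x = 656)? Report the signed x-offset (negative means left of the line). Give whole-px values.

≈ 139 px

Σw = 4 + 1 + 1 + 4 + 3 = 13.
x-moment: 4·816 + 1·576 + 1·164 + 4·1102 + 3·643 = 10341; centroid 10341/13 ≈ 795.46.
Offset from x = 656: 795.46 − 656 ≈ 139.46.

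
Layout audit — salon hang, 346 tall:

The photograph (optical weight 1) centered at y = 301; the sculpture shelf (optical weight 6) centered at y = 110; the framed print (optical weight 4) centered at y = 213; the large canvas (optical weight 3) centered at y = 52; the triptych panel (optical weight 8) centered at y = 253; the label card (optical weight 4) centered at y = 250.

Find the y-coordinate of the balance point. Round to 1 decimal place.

Σw = 1 + 6 + 4 + 3 + 8 + 4 = 26.
Σw·y = 1·301 + 6·110 + 4·213 + 3·52 + 8·253 + 4·250 = 4993, so ȳ = 4993/26 ≈ 192.04.

y ≈ 192.0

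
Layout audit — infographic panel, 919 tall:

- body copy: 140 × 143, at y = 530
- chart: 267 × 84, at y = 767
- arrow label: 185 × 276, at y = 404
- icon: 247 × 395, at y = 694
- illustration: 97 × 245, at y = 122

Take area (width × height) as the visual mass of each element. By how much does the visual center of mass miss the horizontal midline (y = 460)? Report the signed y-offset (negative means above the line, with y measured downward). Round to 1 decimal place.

Taking area as weight: body copy 140·143 = 20020, chart 267·84 = 22428, arrow label 185·276 = 51060, icon 247·395 = 97565, illustration 97·245 = 23765. Sum 214838.
Σw·y = 20020·530 + 22428·767 + 51060·404 + 97565·694 + 23765·122 = 119050556, so ȳ = 119050556/214838 ≈ 554.14.
Offset from y = 460: 554.14 − 460 ≈ 94.14.

≈ 94.1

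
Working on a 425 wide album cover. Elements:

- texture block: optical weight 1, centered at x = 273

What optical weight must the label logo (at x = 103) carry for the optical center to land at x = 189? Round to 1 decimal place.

w ≈ 1.0

The single fixed element contributes weight 1, moment 1·273 = 273.
Balance at x = 189 requires (273 + w·103) / (1 + w) = 189.
Rearranging, w·(103 − 189) = 189·1 − 273 = -84, so w ≈ -84/-86 = 0.98.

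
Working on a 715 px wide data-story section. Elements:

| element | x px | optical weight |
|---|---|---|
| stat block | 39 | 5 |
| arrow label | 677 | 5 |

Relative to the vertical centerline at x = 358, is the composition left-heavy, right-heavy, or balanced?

Weights sum to 5 + 5 = 10.
x-moment: 5·39 + 5·677 = 3580; centroid 3580/10 ≈ 358.00.
The centroid 358.00 matches the midline at 358, so the layout is balanced.

balanced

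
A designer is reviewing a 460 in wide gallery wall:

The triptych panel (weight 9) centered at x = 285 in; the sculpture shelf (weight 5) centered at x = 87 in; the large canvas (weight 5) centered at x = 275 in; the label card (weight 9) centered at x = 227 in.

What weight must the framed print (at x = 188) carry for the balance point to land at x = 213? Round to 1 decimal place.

w ≈ 18.2

Existing Σw = 28 (9 + 5 + 5 + 9); existing moment 9·285 + 5·87 + 5·275 + 9·227 = 6418.
Balance at x = 213 requires (6418 + w·188) / (28 + w) = 213.
Rearranging, w·(188 − 213) = 213·28 − 6418 = -454, so w ≈ -454/-25 = 18.16.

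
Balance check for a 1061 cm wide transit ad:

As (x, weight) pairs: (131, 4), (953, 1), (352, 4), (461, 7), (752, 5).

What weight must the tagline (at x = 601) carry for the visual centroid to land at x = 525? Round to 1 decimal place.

w ≈ 15.2

Known weights sum to 4 + 1 + 4 + 7 + 5 = 21; their moment is 4·131 + 1·953 + 4·352 + 7·461 + 5·752 = 9872.
Set Σw·x/Σw = 525: (9872 + 601w) = 525·(21 + w).
Rearranging, w·(601 − 525) = 525·21 − 9872 = 1153, so w ≈ 1153/76 = 15.17.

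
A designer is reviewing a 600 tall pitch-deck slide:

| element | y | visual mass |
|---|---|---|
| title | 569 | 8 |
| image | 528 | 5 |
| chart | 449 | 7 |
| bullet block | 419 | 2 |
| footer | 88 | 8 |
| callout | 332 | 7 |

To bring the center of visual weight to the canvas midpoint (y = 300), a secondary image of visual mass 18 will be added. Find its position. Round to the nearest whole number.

y ≈ 128

New total weight: (8 + 5 + 7 + 2 + 8 + 7) + 18 = 55.
y: need Σw·y = 55·300 = 16500. Existing = 8·569 + 5·528 + 7·449 + 2·419 + 8·88 + 7·332 = 14201. Remainder 2299 / 18 ≈ 127.72.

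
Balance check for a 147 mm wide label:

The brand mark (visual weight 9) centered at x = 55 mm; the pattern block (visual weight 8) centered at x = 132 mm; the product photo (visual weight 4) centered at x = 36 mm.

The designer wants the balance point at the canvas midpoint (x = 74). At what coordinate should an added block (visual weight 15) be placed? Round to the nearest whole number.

x ≈ 65

After adding the added block, total weight = 9 + 8 + 4 + 15 = 36.
Along x: (1695 + 15·x) / 36 = 74 (existing moment 9·55 + 8·132 + 4·36 = 1695) ⇒ x = (2664 − 1695) / 15 ≈ 64.60.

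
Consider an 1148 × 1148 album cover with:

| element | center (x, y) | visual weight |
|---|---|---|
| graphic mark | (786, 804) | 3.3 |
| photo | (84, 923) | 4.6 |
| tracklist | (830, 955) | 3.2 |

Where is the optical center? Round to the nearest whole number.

(508, 897)

Weights sum to 3.3 + 4.6 + 3.2 = 11.1.
Σw·x = 3.3·786 + 4.6·84 + 3.2·830 = 5636.2, so x̄ = 5636.2/11.1 ≈ 507.77.
Σw·y = 3.3·804 + 4.6·923 + 3.2·955 = 9955.0, so ȳ = 9955.0/11.1 ≈ 896.85.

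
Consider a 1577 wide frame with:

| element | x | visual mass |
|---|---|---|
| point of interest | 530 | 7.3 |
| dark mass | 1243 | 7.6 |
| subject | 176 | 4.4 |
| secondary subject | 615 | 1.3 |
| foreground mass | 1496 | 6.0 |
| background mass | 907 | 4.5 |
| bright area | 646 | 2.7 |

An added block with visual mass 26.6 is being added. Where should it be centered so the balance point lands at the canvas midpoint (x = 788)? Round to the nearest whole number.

x ≈ 673

With the added block, Σw becomes 7.3 + 7.6 + 4.4 + 1.3 + 6.0 + 4.5 + 2.7 + 26.6 = 60.4.
x: target moment 60.4×788 = 47595.2; current 7.3·530 + 7.6·1243 + 4.4·176 + 1.3·615 + 6.0·1496 + 4.5·907 + 2.7·646 = 29691.4; the added block supplies 17903.8, so x = 17903.8/26.6 ≈ 673.08.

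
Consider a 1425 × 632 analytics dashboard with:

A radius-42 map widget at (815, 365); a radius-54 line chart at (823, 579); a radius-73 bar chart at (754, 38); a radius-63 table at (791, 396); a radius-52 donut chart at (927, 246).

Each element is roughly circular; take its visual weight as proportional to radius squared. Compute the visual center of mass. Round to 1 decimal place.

Weights ∝ r²: map widget 42² = 1764, line chart 54² = 2916, bar chart 73² = 5329, table 63² = 3969, donut chart 52² = 2704; Σw = 16682.
Σw·x = 1764·815 + 2916·823 + 5329·754 + 3969·791 + 2704·927 = 13501681, so x̄ = 13501681/16682 ≈ 809.36.
Σw·y = 1764·365 + 2916·579 + 5329·38 + 3969·396 + 2704·246 = 4771634, so ȳ = 4771634/16682 ≈ 286.03.

(809.4, 286.0)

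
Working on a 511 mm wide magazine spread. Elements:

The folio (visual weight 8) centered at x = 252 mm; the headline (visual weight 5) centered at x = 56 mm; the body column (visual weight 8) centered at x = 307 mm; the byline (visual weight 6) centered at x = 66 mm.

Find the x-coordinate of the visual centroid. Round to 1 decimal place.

Weights sum to 8 + 5 + 8 + 6 = 27.
x-moment: 8·252 + 5·56 + 8·307 + 6·66 = 5148; centroid 5148/27 ≈ 190.67.

x ≈ 190.7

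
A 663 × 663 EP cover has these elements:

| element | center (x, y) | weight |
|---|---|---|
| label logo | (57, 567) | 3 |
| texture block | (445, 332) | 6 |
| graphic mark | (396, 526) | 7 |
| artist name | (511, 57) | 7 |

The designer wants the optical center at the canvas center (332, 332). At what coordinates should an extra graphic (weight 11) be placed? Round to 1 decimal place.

(190.7, 319.5)

With the extra graphic, Σw becomes 3 + 6 + 7 + 7 + 11 = 34.
x: need Σw·x = 34·332 = 11288. Existing = 3·57 + 6·445 + 7·396 + 7·511 = 9190. Remainder 2098 / 11 ≈ 190.73.
y: need Σw·y = 34·332 = 11288. Existing = 3·567 + 6·332 + 7·526 + 7·57 = 7774. Remainder 3514 / 11 ≈ 319.45.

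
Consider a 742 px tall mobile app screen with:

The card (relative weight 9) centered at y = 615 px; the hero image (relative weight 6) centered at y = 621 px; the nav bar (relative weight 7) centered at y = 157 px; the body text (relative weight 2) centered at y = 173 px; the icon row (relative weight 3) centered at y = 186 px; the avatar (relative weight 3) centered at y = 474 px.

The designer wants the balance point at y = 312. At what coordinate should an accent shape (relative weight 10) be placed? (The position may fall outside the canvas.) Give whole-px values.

With the accent shape, Σw becomes 9 + 6 + 7 + 2 + 3 + 3 + 10 = 40.
y: need Σw·y = 40·312 = 12480. Existing = 9·615 + 6·621 + 7·157 + 2·173 + 3·186 + 3·474 = 12686. Remainder -206 / 10 ≈ -20.60.

y ≈ -21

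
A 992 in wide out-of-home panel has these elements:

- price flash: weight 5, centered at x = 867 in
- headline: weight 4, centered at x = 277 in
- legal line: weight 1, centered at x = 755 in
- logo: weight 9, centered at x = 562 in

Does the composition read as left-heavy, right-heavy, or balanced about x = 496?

Σw = 5 + 4 + 1 + 9 = 19.
x: (5·867 + 4·277 + 1·755 + 9·562) / 19 = 11256 / 19 ≈ 592.42
592.4 vs midline 496 → right-heavy.

right-heavy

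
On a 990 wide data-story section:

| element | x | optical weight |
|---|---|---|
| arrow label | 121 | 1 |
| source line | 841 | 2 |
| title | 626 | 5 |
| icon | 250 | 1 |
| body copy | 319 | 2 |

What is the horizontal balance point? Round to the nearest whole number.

x ≈ 529

Weights sum to 1 + 2 + 5 + 1 + 2 = 11.
Σw·x = 1·121 + 2·841 + 5·626 + 1·250 + 2·319 = 5821, so x̄ = 5821/11 ≈ 529.18.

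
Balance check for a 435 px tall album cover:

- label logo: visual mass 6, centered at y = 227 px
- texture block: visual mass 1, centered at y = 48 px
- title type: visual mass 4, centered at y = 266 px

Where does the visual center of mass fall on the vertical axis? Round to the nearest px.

Total weight = 6 + 1 + 4 = 11.
y: (6·227 + 1·48 + 4·266) / 11 = 2474 / 11 ≈ 224.91

y ≈ 225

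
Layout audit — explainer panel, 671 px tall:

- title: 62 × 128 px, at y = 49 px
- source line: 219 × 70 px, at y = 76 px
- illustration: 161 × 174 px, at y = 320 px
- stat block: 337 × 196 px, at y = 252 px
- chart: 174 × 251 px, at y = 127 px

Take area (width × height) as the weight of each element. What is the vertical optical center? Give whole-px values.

y ≈ 203

Areas → weights: title 62·128 = 7936, source line 219·70 = 15330, illustration 161·174 = 28014, stat block 337·196 = 66052, chart 174·251 = 43674; Σw = 161006.
y: (7936·49 + 15330·76 + 28014·320 + 66052·252 + 43674·127) / 161006 = 32710126 / 161006 ≈ 203.16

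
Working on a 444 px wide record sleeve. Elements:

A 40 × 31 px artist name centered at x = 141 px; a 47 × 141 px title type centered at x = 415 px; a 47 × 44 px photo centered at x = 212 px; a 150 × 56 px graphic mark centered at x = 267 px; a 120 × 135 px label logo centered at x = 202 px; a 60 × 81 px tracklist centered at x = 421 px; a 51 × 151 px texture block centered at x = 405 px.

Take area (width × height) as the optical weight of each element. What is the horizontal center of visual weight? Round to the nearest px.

Areas → weights: artist name 40·31 = 1240, title type 47·141 = 6627, photo 47·44 = 2068, graphic mark 150·56 = 8400, label logo 120·135 = 16200, tracklist 60·81 = 4860, texture block 51·151 = 7701; Σw = 47096.
Σw·x = 1240·141 + 6627·415 + 2068·212 + 8400·267 + 16200·202 + 4860·421 + 7701·405 = 14043626, so x̄ = 14043626/47096 ≈ 298.19.

x ≈ 298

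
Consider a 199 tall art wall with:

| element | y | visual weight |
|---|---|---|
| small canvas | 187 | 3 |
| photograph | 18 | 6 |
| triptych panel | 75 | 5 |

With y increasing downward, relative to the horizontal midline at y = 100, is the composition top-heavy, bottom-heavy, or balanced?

Total weight = 3 + 6 + 5 = 14.
Σw·y = 3·187 + 6·18 + 5·75 = 1044, so ȳ = 1044/14 ≈ 74.57.
Since 74.6 is above (smaller y than) 100, the composition reads top-heavy.

top-heavy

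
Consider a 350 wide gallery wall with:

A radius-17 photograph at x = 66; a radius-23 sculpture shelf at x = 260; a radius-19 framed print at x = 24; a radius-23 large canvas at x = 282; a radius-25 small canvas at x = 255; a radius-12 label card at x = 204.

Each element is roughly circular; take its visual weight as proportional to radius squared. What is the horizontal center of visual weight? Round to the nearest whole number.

x ≈ 203

Weights ∝ r²: photograph 17² = 289, sculpture shelf 23² = 529, framed print 19² = 361, large canvas 23² = 529, small canvas 25² = 625, label card 12² = 144; Σw = 2477.
x-moment: 289·66 + 529·260 + 361·24 + 529·282 + 625·255 + 144·204 = 503207; centroid 503207/2477 ≈ 203.15.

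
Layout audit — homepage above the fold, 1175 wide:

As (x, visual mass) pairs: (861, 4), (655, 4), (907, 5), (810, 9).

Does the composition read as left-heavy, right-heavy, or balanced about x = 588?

Weights sum to 4 + 4 + 5 + 9 = 22.
Σw·x = 4·861 + 4·655 + 5·907 + 9·810 = 17889, so x̄ = 17889/22 ≈ 813.14.
Since 813.1 is right of 588, the composition reads right-heavy.

right-heavy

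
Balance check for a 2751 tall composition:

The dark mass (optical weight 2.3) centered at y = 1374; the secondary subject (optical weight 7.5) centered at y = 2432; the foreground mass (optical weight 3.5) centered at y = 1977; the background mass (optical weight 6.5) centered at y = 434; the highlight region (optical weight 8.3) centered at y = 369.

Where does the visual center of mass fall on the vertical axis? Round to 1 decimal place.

y ≈ 1217.2

Weights sum to 2.3 + 7.5 + 3.5 + 6.5 + 8.3 = 28.1.
y-moment: 2.3·1374 + 7.5·2432 + 3.5·1977 + 6.5·434 + 8.3·369 = 34203.4; centroid 34203.4/28.1 ≈ 1217.20.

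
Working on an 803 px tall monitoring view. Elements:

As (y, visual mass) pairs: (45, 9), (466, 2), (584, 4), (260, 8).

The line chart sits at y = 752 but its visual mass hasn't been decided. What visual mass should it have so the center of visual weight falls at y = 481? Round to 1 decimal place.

Fixed elements: Σw = 9 + 2 + 4 + 8 = 23, Σw·y = 9·45 + 2·466 + 4·584 + 8·260 = 5753.
Set Σw·y/Σw = 481: (5753 + 752w) = 481·(23 + w).
Solving: w = (481·23 − 5753) / (752 − 481) = 5310 / 271 ≈ 19.59.

w ≈ 19.6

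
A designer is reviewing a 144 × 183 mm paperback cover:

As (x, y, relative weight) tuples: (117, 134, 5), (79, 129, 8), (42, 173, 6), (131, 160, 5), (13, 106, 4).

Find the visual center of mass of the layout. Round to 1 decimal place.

Σw = 5 + 8 + 6 + 5 + 4 = 28.
x: (5·117 + 8·79 + 6·42 + 5·131 + 4·13) / 28 = 2176 / 28 ≈ 77.71
y: (5·134 + 8·129 + 6·173 + 5·160 + 4·106) / 28 = 3964 / 28 ≈ 141.57

(77.7, 141.6)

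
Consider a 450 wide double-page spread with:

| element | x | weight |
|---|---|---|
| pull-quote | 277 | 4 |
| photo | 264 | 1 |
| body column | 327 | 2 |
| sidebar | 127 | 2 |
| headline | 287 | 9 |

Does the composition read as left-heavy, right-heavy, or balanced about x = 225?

Total weight = 4 + 1 + 2 + 2 + 9 = 18.
Σw·x = 4·277 + 1·264 + 2·327 + 2·127 + 9·287 = 4863, so x̄ = 4863/18 ≈ 270.17.
270.2 vs midline 225 → right-heavy.

right-heavy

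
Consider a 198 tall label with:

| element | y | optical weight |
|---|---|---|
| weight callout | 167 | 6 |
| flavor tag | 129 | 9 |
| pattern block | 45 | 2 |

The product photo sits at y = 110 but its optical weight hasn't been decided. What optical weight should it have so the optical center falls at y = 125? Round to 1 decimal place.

Known weights sum to 6 + 9 + 2 = 17; their moment is 6·167 + 9·129 + 2·45 = 2253.
Balance at y = 125 requires (2253 + w·110) / (17 + w) = 125.
Rearranging, w·(110 − 125) = 125·17 − 2253 = -128, so w ≈ -128/-15 = 8.53.

w ≈ 8.5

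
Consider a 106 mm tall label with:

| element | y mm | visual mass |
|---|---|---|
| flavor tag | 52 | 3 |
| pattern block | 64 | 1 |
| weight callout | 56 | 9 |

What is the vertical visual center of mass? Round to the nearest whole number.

y ≈ 56

Total weight = 3 + 1 + 9 = 13.
y: (3·52 + 1·64 + 9·56) / 13 = 724 / 13 ≈ 55.69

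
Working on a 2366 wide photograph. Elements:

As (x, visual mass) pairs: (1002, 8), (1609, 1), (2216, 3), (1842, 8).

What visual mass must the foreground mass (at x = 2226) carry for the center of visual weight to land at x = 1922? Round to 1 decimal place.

Fixed elements: Σw = 8 + 1 + 3 + 8 = 20, Σw·x = 8·1002 + 1·1609 + 3·2216 + 8·1842 = 31009.
Set Σw·x/Σw = 1922: (31009 + 2226w) = 1922·(20 + w).
So w = (1922·20 − 31009)/(2226 − 1922) = 7431/304 ≈ 24.44.

w ≈ 24.4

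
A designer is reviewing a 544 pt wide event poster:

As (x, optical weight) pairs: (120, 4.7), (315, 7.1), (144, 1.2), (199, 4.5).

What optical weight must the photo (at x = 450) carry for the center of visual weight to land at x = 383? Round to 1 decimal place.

w ≈ 42.3

Existing Σw = 17.5 (4.7 + 7.1 + 1.2 + 4.5); existing moment 4.7·120 + 7.1·315 + 1.2·144 + 4.5·199 = 3868.8.
Balance at x = 383 requires (3868.8 + w·450) / (17.5 + w) = 383.
Rearranging, w·(450 − 383) = 383·17.5 − 3868.8 = 2833.7, so w ≈ 2833.7/67 = 42.29.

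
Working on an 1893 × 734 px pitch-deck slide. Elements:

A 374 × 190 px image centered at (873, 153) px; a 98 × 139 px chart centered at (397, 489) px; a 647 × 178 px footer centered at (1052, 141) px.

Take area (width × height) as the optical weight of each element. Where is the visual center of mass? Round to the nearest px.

Areas: image 374·190 = 71060, chart 98·139 = 13622, footer 647·178 = 115166. Total weight = 199848.
x-moment: 71060·873 + 13622·397 + 115166·1052 = 188597946; centroid 188597946/199848 ≈ 943.71.
y-moment: 71060·153 + 13622·489 + 115166·141 = 33771744; centroid 33771744/199848 ≈ 168.99.

(944, 169)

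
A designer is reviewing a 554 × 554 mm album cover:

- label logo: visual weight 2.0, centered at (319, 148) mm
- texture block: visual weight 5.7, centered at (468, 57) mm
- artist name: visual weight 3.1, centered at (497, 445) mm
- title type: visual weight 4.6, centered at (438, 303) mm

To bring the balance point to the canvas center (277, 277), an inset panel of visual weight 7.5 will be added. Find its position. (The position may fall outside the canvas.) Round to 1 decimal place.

With the inset panel, Σw becomes 2.0 + 5.7 + 3.1 + 4.6 + 7.5 = 22.9.
Along x: (6861.1 + 7.5·x) / 22.9 = 277 (existing moment 2.0·319 + 5.7·468 + 3.1·497 + 4.6·438 = 6861.1) ⇒ x = (6343.3 − 6861.1) / 7.5 ≈ -69.04.
Along y: (3394.2 + 7.5·y) / 22.9 = 277 (existing moment 2.0·148 + 5.7·57 + 3.1·445 + 4.6·303 = 3394.2) ⇒ y = (6343.3 − 3394.2) / 7.5 ≈ 393.21.

(-69.0, 393.2)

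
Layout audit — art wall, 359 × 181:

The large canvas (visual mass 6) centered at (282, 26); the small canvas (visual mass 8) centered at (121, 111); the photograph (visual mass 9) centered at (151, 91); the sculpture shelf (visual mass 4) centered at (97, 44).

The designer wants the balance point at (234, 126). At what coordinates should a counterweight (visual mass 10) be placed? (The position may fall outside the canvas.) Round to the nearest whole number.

(425, 262)

After adding the counterweight, total weight = 6 + 8 + 9 + 4 + 10 = 37.
Along x: (4407 + 10·x) / 37 = 234 (existing moment 6·282 + 8·121 + 9·151 + 4·97 = 4407) ⇒ x = (8658 − 4407) / 10 ≈ 425.10.
Along y: (2039 + 10·y) / 37 = 126 (existing moment 6·26 + 8·111 + 9·91 + 4·44 = 2039) ⇒ y = (4662 − 2039) / 10 ≈ 262.30.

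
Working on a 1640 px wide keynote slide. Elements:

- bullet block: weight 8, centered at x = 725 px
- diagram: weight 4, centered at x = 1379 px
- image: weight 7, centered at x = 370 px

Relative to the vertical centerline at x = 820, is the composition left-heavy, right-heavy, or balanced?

Σw = 8 + 4 + 7 = 19.
x-moment: 8·725 + 4·1379 + 7·370 = 13906; centroid 13906/19 ≈ 731.89.
731.9 vs midline 820 → left-heavy.

left-heavy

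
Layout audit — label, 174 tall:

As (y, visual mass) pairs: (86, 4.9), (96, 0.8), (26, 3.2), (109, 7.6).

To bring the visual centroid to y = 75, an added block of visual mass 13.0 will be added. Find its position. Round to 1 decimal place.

After adding the added block, total weight = 4.9 + 0.8 + 3.2 + 7.6 + 13.0 = 29.5.
Along y: (1409.8 + 13.0·y) / 29.5 = 75 (existing moment 4.9·86 + 0.8·96 + 3.2·26 + 7.6·109 = 1409.8) ⇒ y = (2212.5 − 1409.8) / 13.0 ≈ 61.75.

y ≈ 61.7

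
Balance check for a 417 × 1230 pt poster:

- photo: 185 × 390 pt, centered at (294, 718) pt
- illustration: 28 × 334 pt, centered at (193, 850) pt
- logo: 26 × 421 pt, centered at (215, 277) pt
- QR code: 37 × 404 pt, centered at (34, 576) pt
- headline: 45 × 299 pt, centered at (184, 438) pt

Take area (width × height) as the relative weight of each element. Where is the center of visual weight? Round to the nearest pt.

Taking area as weight: photo 185·390 = 72150, illustration 28·334 = 9352, logo 26·421 = 10946, QR code 37·404 = 14948, headline 45·299 = 13455. Sum 120851.
x-moment: 72150·294 + 9352·193 + 10946·215 + 14948·34 + 13455·184 = 28354378; centroid 28354378/120851 ≈ 234.62.
y-moment: 72150·718 + 9352·850 + 10946·277 + 14948·576 + 13455·438 = 77288280; centroid 77288280/120851 ≈ 639.53.

(235, 640)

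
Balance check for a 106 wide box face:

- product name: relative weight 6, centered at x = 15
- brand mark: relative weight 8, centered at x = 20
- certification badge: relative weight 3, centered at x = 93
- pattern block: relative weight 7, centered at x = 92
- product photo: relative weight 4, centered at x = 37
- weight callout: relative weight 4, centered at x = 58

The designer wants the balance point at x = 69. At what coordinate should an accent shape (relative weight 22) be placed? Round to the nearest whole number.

x ≈ 99

With the accent shape, Σw becomes 6 + 8 + 3 + 7 + 4 + 4 + 22 = 54.
x: need Σw·x = 54·69 = 3726. Existing = 6·15 + 8·20 + 3·93 + 7·92 + 4·37 + 4·58 = 1553. Remainder 2173 / 22 ≈ 98.77.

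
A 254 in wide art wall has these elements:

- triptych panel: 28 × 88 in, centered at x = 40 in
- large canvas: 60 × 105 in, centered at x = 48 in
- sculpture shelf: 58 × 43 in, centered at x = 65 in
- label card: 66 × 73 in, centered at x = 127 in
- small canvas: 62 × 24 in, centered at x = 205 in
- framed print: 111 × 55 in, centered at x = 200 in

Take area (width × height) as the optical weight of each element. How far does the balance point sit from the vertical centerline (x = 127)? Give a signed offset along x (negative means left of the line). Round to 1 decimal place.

≈ -12.9 in

Taking area as weight: triptych panel 28·88 = 2464, large canvas 60·105 = 6300, sculpture shelf 58·43 = 2494, label card 66·73 = 4818, small canvas 62·24 = 1488, framed print 111·55 = 6105. Sum 23669.
x: moment 2700996 / weight 23669 ≈ 114.12
Difference: 114.12 − 127 ≈ -12.88.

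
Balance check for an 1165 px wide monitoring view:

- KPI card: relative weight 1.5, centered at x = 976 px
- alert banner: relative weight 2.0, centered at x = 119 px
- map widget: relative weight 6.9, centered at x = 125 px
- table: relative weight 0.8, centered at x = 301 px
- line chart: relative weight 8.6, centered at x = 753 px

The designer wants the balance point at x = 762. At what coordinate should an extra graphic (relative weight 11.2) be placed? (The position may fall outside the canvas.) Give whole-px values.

New total weight: (1.5 + 2.0 + 6.9 + 0.8 + 8.6) + 11.2 = 31.0.
x: need Σw·x = 31.0·762 = 23622.0. Existing = 1.5·976 + 2.0·119 + 6.9·125 + 0.8·301 + 8.6·753 = 9281.1. Remainder 14340.9 / 11.2 ≈ 1280.44.

x ≈ 1280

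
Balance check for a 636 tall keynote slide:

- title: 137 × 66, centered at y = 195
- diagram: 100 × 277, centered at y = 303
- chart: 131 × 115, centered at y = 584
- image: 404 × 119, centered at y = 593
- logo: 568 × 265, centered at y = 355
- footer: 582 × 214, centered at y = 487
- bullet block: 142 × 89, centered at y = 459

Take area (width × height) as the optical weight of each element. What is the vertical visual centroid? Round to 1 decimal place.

Taking area as weight: title 137·66 = 9042, diagram 100·277 = 27700, chart 131·115 = 15065, image 404·119 = 48076, logo 568·265 = 150520, footer 582·214 = 124548, bullet block 142·89 = 12638. Sum 387589.
y-moment: 9042·195 + 27700·303 + 15065·584 + 48076·593 + 150520·355 + 124548·487 + 12638·459 = 167353636; centroid 167353636/387589 ≈ 431.78.

y ≈ 431.8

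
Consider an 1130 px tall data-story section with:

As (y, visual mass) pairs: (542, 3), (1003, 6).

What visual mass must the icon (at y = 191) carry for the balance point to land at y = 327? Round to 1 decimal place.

w ≈ 34.6

Fixed elements: Σw = 3 + 6 = 9, Σw·y = 3·542 + 6·1003 = 7644.
For the centroid to hit 327: (7644 + w·191) / (9 + w) = 327.
Rearranging, w·(191 − 327) = 327·9 − 7644 = -4701, so w ≈ -4701/-136 = 34.57.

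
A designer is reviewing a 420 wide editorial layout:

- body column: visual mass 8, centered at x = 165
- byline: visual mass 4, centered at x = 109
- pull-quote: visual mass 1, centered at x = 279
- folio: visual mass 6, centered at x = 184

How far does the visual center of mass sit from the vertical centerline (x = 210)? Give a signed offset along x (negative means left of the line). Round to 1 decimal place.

≈ -44.8

Total weight = 8 + 4 + 1 + 6 = 19.
x: (8·165 + 4·109 + 1·279 + 6·184) / 19 = 3139 / 19 ≈ 165.21
Against x = 210, that's 165.21 − 210 = -44.79.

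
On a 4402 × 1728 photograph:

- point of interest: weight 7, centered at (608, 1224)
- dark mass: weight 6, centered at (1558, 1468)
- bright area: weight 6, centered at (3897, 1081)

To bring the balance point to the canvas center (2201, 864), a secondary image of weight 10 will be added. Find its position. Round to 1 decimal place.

(2684.3, 119.4)

With the secondary image, Σw becomes 7 + 6 + 6 + 10 = 29.
x: need Σw·x = 29·2201 = 63829. Existing = 7·608 + 6·1558 + 6·3897 = 36986. Remainder 26843 / 10 ≈ 2684.30.
y: need Σw·y = 29·864 = 25056. Existing = 7·1224 + 6·1468 + 6·1081 = 23862. Remainder 1194 / 10 ≈ 119.40.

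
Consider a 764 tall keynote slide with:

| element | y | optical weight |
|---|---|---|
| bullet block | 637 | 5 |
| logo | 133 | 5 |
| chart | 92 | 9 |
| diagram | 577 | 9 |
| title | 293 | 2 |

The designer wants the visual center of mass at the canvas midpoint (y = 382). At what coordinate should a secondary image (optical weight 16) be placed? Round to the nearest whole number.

y ≈ 445

With the secondary image, Σw becomes 5 + 5 + 9 + 9 + 2 + 16 = 46.
y: need Σw·y = 46·382 = 17572. Existing = 5·637 + 5·133 + 9·92 + 9·577 + 2·293 = 10457. Remainder 7115 / 16 ≈ 444.69.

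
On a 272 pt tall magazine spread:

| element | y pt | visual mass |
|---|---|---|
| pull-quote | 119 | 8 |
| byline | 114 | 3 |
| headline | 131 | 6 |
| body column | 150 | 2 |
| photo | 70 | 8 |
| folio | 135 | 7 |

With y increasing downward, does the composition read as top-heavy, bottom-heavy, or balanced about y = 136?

Weights sum to 8 + 3 + 6 + 2 + 8 + 7 = 34.
y: moment 3885 / weight 34 ≈ 114.26
114.3 lies above (smaller y than) the midline 136, so the layout is top-heavy.

top-heavy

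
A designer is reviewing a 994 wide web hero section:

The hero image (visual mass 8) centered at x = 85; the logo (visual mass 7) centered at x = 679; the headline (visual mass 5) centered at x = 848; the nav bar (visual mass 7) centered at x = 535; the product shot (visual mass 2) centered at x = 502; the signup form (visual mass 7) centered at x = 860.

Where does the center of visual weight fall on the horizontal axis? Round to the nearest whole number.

Weights sum to 8 + 7 + 5 + 7 + 2 + 7 = 36.
x: (8·85 + 7·679 + 5·848 + 7·535 + 2·502 + 7·860) / 36 = 20442 / 36 ≈ 567.83

x ≈ 568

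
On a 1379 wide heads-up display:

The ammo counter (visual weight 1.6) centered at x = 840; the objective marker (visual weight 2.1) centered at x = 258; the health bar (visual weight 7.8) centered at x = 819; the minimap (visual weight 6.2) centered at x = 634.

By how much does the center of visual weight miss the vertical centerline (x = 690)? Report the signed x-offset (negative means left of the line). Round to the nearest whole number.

≈ 0

Σw = 1.6 + 2.1 + 7.8 + 6.2 = 17.7.
Σw·x = 1.6·840 + 2.1·258 + 7.8·819 + 6.2·634 = 12204.8, so x̄ = 12204.8/17.7 ≈ 689.54.
Against x = 690, that's 689.54 − 690 = -0.46.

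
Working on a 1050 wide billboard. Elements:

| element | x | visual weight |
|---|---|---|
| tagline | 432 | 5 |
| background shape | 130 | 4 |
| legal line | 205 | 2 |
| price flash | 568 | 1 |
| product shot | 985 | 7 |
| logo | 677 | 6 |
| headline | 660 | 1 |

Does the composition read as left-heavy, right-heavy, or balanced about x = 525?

right-heavy

Total weight = 5 + 4 + 2 + 1 + 7 + 6 + 1 = 26.
x: moment 15275 / weight 26 ≈ 587.50
587.5 lies right of the midline 525, so the layout is right-heavy.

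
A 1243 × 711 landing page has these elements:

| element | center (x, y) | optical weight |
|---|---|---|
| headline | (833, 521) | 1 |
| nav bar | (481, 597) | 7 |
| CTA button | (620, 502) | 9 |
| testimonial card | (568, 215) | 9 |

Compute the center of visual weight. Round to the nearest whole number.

(573, 429)

Σw = 1 + 7 + 9 + 9 = 26.
Σw·x = 1·833 + 7·481 + 9·620 + 9·568 = 14892, so x̄ = 14892/26 ≈ 572.77.
Σw·y = 1·521 + 7·597 + 9·502 + 9·215 = 11153, so ȳ = 11153/26 ≈ 428.96.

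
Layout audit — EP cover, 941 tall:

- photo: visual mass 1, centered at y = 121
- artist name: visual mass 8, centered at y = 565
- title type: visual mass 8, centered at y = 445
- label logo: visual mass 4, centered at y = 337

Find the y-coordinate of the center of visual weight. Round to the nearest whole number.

Weights sum to 1 + 8 + 8 + 4 = 21.
Σw·y = 1·121 + 8·565 + 8·445 + 4·337 = 9549, so ȳ = 9549/21 ≈ 454.71.

y ≈ 455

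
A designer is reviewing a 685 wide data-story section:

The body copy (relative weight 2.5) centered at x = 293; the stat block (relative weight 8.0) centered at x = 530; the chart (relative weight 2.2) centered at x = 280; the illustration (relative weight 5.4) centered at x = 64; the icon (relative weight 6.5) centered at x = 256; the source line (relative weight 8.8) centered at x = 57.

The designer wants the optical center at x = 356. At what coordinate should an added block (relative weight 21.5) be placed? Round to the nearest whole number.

New total weight: (2.5 + 8.0 + 2.2 + 5.4 + 6.5 + 8.8) + 21.5 = 54.9.
x: need Σw·x = 54.9·356 = 19544.4. Existing = 2.5·293 + 8.0·530 + 2.2·280 + 5.4·64 + 6.5·256 + 8.8·57 = 8099.7. Remainder 11444.7 / 21.5 ≈ 532.31.

x ≈ 532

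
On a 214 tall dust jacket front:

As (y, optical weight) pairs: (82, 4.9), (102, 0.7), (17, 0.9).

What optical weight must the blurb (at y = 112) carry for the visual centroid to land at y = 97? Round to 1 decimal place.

Existing Σw = 6.5 (4.9 + 0.7 + 0.9); existing moment 4.9·82 + 0.7·102 + 0.9·17 = 488.5.
Balance at y = 97 requires (488.5 + w·112) / (6.5 + w) = 97.
Solving: w = (97·6.5 − 488.5) / (112 − 97) = 142.0 / 15 ≈ 9.47.

w ≈ 9.5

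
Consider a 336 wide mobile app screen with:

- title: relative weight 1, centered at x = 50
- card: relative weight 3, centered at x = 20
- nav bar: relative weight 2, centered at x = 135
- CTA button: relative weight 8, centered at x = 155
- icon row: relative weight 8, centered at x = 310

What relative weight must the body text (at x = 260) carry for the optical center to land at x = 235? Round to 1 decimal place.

Known weights sum to 1 + 3 + 2 + 8 + 8 = 22; their moment is 1·50 + 3·20 + 2·135 + 8·155 + 8·310 = 4100.
Balance at x = 235 requires (4100 + w·260) / (22 + w) = 235.
Rearranging, w·(260 − 235) = 235·22 − 4100 = 1070, so w ≈ 1070/25 = 42.80.

w ≈ 42.8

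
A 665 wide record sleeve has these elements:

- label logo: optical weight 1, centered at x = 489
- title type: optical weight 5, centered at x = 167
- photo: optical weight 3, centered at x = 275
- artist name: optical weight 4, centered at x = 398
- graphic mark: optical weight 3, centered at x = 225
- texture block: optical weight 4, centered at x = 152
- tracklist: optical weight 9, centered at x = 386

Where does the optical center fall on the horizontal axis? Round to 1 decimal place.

Weights sum to 1 + 5 + 3 + 4 + 3 + 4 + 9 = 29.
x: moment 8498 / weight 29 ≈ 293.03

x ≈ 293.0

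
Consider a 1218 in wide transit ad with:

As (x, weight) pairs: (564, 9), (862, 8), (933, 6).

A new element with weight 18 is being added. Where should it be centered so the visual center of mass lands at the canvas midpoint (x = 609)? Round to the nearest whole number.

New total weight: (9 + 8 + 6) + 18 = 41.
x: need Σw·x = 41·609 = 24969. Existing = 9·564 + 8·862 + 6·933 = 17570. Remainder 7399 / 18 ≈ 411.06.

x ≈ 411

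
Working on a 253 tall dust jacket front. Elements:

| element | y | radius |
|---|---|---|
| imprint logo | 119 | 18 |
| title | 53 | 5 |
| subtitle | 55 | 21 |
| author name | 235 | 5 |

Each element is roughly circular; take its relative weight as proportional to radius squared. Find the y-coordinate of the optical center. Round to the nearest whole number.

Weights ∝ r²: imprint logo 18² = 324, title 5² = 25, subtitle 21² = 441, author name 5² = 25; Σw = 815.
Σw·y = 324·119 + 25·53 + 441·55 + 25·235 = 70011, so ȳ = 70011/815 ≈ 85.90.

y ≈ 86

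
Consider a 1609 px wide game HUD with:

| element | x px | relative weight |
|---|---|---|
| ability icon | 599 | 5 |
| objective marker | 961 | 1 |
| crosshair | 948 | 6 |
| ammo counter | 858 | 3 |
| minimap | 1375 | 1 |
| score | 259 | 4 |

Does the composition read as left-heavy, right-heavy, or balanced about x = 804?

left-heavy

Weights sum to 5 + 1 + 6 + 3 + 1 + 4 = 20.
Σw·x = 5·599 + 1·961 + 6·948 + 3·858 + 1·1375 + 4·259 = 14629, so x̄ = 14629/20 ≈ 731.45.
731.5 vs midline 804 → left-heavy.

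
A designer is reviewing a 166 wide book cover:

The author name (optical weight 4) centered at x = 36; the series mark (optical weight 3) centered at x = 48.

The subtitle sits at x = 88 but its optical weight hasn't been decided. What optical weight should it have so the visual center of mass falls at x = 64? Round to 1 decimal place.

w ≈ 6.7

Fixed elements: Σw = 4 + 3 = 7, Σw·x = 4·36 + 3·48 = 288.
Balance at x = 64 requires (288 + w·88) / (7 + w) = 64.
So w = (64·7 − 288)/(88 − 64) = 160/24 ≈ 6.67.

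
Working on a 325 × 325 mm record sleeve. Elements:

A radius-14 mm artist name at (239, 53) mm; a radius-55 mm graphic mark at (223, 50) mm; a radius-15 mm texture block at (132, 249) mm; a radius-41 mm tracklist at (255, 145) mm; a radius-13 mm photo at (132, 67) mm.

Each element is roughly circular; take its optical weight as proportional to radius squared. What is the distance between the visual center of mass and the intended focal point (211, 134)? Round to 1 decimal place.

Weights ∝ r²: artist name 14² = 196, graphic mark 55² = 3025, texture block 15² = 225, tracklist 41² = 1681, photo 13² = 169; Σw = 5296.
x-moment: 196·239 + 3025·223 + 225·132 + 1681·255 + 169·132 = 1202082; centroid 1202082/5296 ≈ 226.98.
y-moment: 196·53 + 3025·50 + 225·249 + 1681·145 + 169·67 = 472731; centroid 472731/5296 ≈ 89.26.
Relative to (211, 134): Δ = (15.98, -44.74); |Δ| = √(15.98² + -44.74²) ≈ 47.51.

≈ 47.5 mm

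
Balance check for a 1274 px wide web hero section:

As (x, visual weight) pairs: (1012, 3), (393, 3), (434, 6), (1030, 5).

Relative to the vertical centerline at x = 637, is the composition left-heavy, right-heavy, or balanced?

right-heavy

Σw = 3 + 3 + 6 + 5 = 17.
Σw·x = 3·1012 + 3·393 + 6·434 + 5·1030 = 11969, so x̄ = 11969/17 ≈ 704.06.
Since 704.1 is right of 637, the composition reads right-heavy.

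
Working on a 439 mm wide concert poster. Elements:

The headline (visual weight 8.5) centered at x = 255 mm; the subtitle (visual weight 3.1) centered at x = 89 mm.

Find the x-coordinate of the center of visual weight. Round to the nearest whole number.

x ≈ 211

Weights sum to 8.5 + 3.1 = 11.6.
x-moment: 8.5·255 + 3.1·89 = 2443.4; centroid 2443.4/11.6 ≈ 210.64.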